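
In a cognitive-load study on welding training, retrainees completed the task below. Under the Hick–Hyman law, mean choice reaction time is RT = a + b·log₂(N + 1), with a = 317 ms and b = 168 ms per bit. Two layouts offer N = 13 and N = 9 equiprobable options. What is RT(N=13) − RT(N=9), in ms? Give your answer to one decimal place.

81.6

RT(13) = 317 + 168·log₂(14) = 317 + 168·3.8074 = 956.6432 ms.
RT(9) = 317 + 168·log₂(10) = 317 + 168·3.3219 = 875.0792 ms.
Difference = 956.6432 − 875.0792 = 81.5640 ≈ 81.6 ms.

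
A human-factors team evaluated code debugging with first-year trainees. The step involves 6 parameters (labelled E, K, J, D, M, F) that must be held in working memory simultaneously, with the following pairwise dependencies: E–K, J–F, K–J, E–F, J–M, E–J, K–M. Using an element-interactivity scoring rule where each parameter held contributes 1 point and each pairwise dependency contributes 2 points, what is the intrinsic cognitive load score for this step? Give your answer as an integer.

20

Count of parameters held simultaneously: 6.
Count of pairwise dependencies listed: 7.
Element contribution: 6 × 1 = 6.
Interaction contribution: 7 × 2 = 14.
Intrinsic load = 6 + 14 = 20.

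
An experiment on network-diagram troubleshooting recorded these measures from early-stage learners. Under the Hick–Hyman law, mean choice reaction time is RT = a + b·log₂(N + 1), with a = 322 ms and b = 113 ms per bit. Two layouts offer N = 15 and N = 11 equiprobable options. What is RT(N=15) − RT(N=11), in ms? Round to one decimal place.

RT(15) = 322 + 113·log₂(16) = 322 + 113·4.0000 = 774.0000 ms.
RT(11) = 322 + 113·log₂(12) = 322 + 113·3.5850 = 727.1050 ms.
Difference = 774.0000 − 727.1050 = 46.8950 ≈ 46.9 ms.

46.9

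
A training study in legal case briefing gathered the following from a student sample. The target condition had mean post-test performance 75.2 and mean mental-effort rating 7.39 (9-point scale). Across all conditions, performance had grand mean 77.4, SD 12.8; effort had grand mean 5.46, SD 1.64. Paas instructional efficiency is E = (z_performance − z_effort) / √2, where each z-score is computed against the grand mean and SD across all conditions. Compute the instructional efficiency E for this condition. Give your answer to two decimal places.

-0.95

z_performance = (75.2 − 77.4) / 12.8 = -2.2000 / 12.8 = -0.1719.
z_effort = (7.39 − 5.46) / 1.64 = 1.9300 / 1.64 = 1.1768.
z_P − z_E = -0.1719 − 1.1768 = -1.3487.
E = -1.3487 / √2 = -1.3487 / 1.41421 = -0.9537 ≈ -0.95.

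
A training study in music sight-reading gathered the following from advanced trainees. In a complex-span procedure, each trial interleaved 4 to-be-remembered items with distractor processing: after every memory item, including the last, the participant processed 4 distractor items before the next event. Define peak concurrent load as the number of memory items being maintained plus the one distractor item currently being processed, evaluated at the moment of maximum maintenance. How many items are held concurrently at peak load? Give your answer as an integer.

Maintenance is greatest during the distractor(s) after memory item 4: all 4 memory items are being held.
One distractor item is concurrently being processed.
Peak concurrent load = 4 + 1 = 5 items.

5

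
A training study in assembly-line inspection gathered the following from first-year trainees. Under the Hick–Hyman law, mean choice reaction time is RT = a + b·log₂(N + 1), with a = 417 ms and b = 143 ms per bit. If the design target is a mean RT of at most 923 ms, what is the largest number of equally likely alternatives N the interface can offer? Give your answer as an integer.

Set 417 + 143·log₂(N + 1) ≤ 923.
log₂(N + 1) ≤ (923 − 417) / 143 = 3.5385.
N + 1 ≤ 2^3.5385 = 11.6197.
N ≤ 10.6197, so the largest integer N is 10.

10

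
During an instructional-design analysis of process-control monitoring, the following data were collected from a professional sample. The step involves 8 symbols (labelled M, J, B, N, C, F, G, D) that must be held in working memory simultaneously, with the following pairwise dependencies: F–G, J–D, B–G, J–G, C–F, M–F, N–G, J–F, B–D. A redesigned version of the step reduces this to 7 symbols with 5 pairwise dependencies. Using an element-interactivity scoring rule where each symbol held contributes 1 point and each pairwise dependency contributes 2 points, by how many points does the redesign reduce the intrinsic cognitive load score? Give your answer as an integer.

9

Original: 8 × 1 + 9 × 2 = 8 + 18 = 26.
Redesigned: 7 × 1 + 5 × 2 = 7 + 10 = 17.
Reduction = 26 − 17 = 9.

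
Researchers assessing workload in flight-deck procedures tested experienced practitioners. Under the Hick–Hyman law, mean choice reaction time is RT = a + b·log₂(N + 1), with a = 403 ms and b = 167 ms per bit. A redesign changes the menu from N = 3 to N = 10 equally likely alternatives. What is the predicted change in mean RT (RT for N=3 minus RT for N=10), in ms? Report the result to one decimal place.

RT(3) = 403 + 167·log₂(4) = 403 + 167·2.0000 = 737.0000 ms.
RT(10) = 403 + 167·log₂(11) = 403 + 167·3.4594 = 980.7198 ms.
Difference = 737.0000 − 980.7198 = -243.7198 ≈ -243.7 ms.

-243.7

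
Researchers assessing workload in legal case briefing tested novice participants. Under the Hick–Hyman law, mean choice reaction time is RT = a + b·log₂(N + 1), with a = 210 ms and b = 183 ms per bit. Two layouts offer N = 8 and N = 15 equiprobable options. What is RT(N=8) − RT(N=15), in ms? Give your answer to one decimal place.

-151.9

RT(8) = 210 + 183·log₂(9) = 210 + 183·3.1699 = 790.0917 ms.
RT(15) = 210 + 183·log₂(16) = 210 + 183·4.0000 = 942.0000 ms.
Difference = 790.0917 − 942.0000 = -151.9083 ≈ -151.9 ms.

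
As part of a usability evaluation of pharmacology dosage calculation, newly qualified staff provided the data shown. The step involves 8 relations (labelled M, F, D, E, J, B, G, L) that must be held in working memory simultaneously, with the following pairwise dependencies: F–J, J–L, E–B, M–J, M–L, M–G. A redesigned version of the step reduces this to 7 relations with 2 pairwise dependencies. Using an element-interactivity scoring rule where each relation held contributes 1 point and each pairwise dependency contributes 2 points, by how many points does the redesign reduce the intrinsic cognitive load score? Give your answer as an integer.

Original: 8 × 1 + 6 × 2 = 8 + 12 = 20.
Redesigned: 7 × 1 + 2 × 2 = 7 + 4 = 11.
Reduction = 20 − 11 = 9.

9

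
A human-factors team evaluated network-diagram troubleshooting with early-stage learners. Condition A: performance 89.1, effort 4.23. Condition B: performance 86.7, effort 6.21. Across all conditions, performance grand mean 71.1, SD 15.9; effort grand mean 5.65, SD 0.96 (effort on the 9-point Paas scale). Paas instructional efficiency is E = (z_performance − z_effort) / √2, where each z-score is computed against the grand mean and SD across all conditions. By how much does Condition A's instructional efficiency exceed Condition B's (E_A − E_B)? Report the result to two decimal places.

Condition A: z_P = (89.1 − 71.1)/15.9 = 1.1321; z_E = (4.23 − 5.65)/0.96 = -1.4792; E_A = (1.1321 − (-1.4792))/√2 = 1.8465.
Condition B: z_P = (86.7 − 71.1)/15.9 = 0.9811; z_E = (6.21 − 5.65)/0.96 = 0.5833; E_B = (0.9811 − 0.5833)/√2 = 0.2813.
E_A − E_B = 1.8465 − 0.2813 = 1.5652 ≈ 1.57.

1.57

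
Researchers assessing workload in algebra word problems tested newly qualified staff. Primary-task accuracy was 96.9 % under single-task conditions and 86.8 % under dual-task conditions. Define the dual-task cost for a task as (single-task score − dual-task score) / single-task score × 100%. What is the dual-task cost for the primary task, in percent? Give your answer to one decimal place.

10.4

Cost = (96.9 − 86.8) / 96.9 × 100%
     = 10.1000 / 96.9 × 100% = 10.4231%.
≈ 10.4%.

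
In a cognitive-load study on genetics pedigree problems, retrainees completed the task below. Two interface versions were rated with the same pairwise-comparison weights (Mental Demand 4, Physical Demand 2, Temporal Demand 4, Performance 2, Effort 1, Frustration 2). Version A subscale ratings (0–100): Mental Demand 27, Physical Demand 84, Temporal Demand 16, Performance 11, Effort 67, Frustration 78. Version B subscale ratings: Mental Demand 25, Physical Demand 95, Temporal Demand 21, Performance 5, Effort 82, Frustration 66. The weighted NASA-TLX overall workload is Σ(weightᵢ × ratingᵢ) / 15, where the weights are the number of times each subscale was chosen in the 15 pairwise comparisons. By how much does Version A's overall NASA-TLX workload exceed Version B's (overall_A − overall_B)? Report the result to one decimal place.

-0.9

Version A weighted sum = 4·27 + 2·84 + 4·16 + 2·11 + 1·67 + 2·78 = 108 + 168 + 64 + 22 + 67 + 156 = 585; overall_A = 585/15 = 39.0000.
Version B weighted sum = 4·25 + 2·95 + 4·21 + 2·5 + 1·82 + 2·66 = 100 + 190 + 84 + 10 + 82 + 132 = 598; overall_B = 598/15 = 39.8667.
Difference = 39.0000 − 39.8667 = -0.8667 ≈ -0.9.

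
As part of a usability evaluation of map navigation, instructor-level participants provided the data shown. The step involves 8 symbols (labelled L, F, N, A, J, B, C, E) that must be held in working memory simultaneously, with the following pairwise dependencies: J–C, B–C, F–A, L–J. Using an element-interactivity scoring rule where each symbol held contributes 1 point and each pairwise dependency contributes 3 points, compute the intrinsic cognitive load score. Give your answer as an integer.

Count of symbols held simultaneously: 8.
Count of pairwise dependencies listed: 4.
Element contribution: 8 × 1 = 8.
Interaction contribution: 4 × 3 = 12.
Intrinsic load = 8 + 12 = 20.

20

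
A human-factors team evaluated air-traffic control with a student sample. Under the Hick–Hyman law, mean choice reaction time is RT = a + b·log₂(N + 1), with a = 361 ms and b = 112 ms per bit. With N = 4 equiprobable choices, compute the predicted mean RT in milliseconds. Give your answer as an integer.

log₂(4 + 1) = log₂(5) = 2.3219.
RT = 361 + 112 × 2.3219 = 361 + 260.0528 = 621.0528 ms.
≈ 621 ms.

621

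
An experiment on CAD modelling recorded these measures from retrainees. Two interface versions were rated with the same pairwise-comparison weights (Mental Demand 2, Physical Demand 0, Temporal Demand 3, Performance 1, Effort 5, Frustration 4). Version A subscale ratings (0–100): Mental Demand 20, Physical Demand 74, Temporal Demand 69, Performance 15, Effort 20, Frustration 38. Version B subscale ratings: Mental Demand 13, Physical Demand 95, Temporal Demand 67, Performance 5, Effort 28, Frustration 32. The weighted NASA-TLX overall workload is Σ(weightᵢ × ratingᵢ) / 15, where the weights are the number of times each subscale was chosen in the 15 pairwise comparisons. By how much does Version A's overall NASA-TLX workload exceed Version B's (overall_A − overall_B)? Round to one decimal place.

0.9

Version A weighted sum = 2·20 + 0·74 + 3·69 + 1·15 + 5·20 + 4·38 = 40 + 0 + 207 + 15 + 100 + 152 = 514; overall_A = 514/15 = 34.2667.
Version B weighted sum = 2·13 + 0·95 + 3·67 + 1·5 + 5·28 + 4·32 = 26 + 0 + 201 + 5 + 140 + 128 = 500; overall_B = 500/15 = 33.3333.
Difference = 34.2667 − 33.3333 = 0.9334 ≈ 0.9.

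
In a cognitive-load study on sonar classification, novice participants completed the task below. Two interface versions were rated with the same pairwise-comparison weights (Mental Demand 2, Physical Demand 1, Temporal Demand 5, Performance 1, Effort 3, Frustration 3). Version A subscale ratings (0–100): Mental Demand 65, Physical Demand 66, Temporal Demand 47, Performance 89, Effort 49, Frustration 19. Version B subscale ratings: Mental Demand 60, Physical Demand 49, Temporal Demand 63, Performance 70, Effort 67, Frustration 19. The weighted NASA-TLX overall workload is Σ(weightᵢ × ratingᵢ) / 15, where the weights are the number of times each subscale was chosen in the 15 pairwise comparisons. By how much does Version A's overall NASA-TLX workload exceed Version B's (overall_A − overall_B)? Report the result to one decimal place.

Version A weighted sum = 2·65 + 1·66 + 5·47 + 1·89 + 3·49 + 3·19 = 130 + 66 + 235 + 89 + 147 + 57 = 724; overall_A = 724/15 = 48.2667.
Version B weighted sum = 2·60 + 1·49 + 5·63 + 1·70 + 3·67 + 3·19 = 120 + 49 + 315 + 70 + 201 + 57 = 812; overall_B = 812/15 = 54.1333.
Difference = 48.2667 − 54.1333 = -5.8666 ≈ -5.9.

-5.9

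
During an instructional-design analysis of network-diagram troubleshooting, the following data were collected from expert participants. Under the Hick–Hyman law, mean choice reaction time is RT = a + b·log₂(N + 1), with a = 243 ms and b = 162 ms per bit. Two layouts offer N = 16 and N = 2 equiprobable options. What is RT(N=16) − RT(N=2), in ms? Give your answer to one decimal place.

RT(16) = 243 + 162·log₂(17) = 243 + 162·4.0875 = 905.1750 ms.
RT(2) = 243 + 162·log₂(3) = 243 + 162·1.5850 = 499.7700 ms.
Difference = 905.1750 − 499.7700 = 405.4050 ≈ 405.4 ms.

405.4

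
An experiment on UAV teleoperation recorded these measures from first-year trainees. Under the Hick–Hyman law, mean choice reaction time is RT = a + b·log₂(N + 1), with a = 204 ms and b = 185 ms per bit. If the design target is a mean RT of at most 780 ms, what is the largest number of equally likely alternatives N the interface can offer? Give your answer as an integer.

Set 204 + 185·log₂(N + 1) ≤ 780.
log₂(N + 1) ≤ (780 − 204) / 185 = 3.1135.
N + 1 ≤ 2^3.1135 = 8.6548.
N ≤ 7.6548, so the largest integer N is 7.

7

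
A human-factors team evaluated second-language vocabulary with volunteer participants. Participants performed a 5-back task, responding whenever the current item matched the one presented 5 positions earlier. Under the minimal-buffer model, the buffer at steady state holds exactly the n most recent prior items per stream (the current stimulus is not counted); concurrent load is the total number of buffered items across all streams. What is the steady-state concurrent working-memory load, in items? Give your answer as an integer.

5

The buffer holds the 5 most recent prior items.
Steady-state concurrent load = 5 items.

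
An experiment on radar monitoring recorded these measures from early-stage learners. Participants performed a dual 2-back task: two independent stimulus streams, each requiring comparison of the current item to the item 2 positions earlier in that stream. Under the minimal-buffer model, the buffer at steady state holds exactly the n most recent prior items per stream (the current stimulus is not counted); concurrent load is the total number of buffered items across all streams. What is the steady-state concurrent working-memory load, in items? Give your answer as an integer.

Each stream's buffer holds its 2 most recent prior items.
Two independent streams: 2 × 2 = 4 buffered items at steady state.

4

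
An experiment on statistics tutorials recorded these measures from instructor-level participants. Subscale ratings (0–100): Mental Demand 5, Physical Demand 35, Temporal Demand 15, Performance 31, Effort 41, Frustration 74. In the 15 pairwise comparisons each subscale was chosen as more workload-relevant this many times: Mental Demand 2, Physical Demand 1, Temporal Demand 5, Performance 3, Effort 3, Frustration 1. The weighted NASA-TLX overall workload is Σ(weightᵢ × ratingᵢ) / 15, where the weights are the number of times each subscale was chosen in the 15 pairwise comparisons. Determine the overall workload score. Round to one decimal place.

27.3

The tallies are the weights (they sum to 15).
Weighted sum = 2·5 + 1·35 + 5·15 + 3·31 + 3·41 + 1·74
            = 10 + 35 + 75 + 93 + 123 + 74 = 410.
Overall workload = 410 / 15 = 27.3333 ≈ 27.3.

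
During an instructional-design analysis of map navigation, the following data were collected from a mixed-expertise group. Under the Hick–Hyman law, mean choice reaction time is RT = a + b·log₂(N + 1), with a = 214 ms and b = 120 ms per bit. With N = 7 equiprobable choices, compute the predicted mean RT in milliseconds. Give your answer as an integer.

log₂(7 + 1) = log₂(8) = 3.0000.
RT = 214 + 120 × 3.0000 = 214 + 360.0000 = 574.0000 ms.
≈ 574 ms.

574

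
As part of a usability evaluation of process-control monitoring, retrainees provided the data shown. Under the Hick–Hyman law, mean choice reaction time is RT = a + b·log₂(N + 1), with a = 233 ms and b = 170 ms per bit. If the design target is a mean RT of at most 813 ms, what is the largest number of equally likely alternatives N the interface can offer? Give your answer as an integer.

Set 233 + 170·log₂(N + 1) ≤ 813.
log₂(N + 1) ≤ (813 − 233) / 170 = 3.4118.
N + 1 ≤ 2^3.4118 = 10.6428.
N ≤ 9.6428, so the largest integer N is 9.

9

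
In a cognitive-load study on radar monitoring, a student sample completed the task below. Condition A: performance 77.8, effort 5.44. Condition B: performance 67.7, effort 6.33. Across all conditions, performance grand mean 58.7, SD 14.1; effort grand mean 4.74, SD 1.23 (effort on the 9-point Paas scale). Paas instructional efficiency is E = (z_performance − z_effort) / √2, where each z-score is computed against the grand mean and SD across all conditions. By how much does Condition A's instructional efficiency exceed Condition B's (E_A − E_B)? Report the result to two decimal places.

Condition A: z_P = (77.8 − 58.7)/14.1 = 1.3546; z_E = (5.44 − 4.74)/1.23 = 0.5691; E_A = (1.3546 − 0.5691)/√2 = 0.5554.
Condition B: z_P = (67.7 − 58.7)/14.1 = 0.6383; z_E = (6.33 − 4.74)/1.23 = 1.2927; E_B = (0.6383 − 1.2927)/√2 = -0.4627.
E_A − E_B = 0.5554 − (-0.4627) = 1.0181 ≈ 1.02.

1.02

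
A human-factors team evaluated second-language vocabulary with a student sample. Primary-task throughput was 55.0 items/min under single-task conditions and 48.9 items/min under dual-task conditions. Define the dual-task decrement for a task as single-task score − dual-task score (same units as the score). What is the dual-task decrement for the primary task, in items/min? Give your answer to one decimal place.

Decrement = 55.0 − 48.9 = 6.1000 items/min ≈ 6.1 items/min.

6.1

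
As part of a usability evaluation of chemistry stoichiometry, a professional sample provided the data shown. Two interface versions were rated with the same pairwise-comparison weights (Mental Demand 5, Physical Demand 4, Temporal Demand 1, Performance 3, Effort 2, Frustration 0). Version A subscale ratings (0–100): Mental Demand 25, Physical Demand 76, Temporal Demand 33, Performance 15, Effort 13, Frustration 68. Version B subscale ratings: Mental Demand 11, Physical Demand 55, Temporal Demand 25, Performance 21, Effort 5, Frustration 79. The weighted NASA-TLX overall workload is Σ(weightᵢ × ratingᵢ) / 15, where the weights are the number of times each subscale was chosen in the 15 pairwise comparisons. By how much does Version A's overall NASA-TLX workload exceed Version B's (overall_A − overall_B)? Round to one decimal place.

Version A weighted sum = 5·25 + 4·76 + 1·33 + 3·15 + 2·13 + 0·68 = 125 + 304 + 33 + 45 + 26 + 0 = 533; overall_A = 533/15 = 35.5333.
Version B weighted sum = 5·11 + 4·55 + 1·25 + 3·21 + 2·5 + 0·79 = 55 + 220 + 25 + 63 + 10 + 0 = 373; overall_B = 373/15 = 24.8667.
Difference = 35.5333 − 24.8667 = 10.6666 ≈ 10.7.

10.7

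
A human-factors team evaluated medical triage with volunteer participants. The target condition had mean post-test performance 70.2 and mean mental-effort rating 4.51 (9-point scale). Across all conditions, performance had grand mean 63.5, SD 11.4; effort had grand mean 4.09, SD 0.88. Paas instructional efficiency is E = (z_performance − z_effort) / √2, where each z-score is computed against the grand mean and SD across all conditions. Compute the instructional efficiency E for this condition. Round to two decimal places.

z_performance = (70.2 − 63.5) / 11.4 = 6.7000 / 11.4 = 0.5877.
z_effort = (4.51 − 4.09) / 0.88 = 0.4200 / 0.88 = 0.4773.
z_P − z_E = 0.5877 − 0.4773 = 0.1104.
E = 0.1104 / √2 = 0.1104 / 1.41421 = 0.0781 ≈ 0.08.

0.08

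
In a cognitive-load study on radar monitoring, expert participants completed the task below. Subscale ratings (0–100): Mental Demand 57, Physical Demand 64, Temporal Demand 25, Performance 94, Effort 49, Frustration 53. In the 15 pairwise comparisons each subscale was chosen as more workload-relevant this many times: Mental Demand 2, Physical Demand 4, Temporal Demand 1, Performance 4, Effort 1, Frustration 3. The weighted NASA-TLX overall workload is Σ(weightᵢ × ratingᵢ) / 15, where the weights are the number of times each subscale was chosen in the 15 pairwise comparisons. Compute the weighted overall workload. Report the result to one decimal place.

65.3

The tallies are the weights (they sum to 15).
Weighted sum = 2·57 + 4·64 + 1·25 + 4·94 + 1·49 + 3·53
            = 114 + 256 + 25 + 376 + 49 + 159 = 979.
Overall workload = 979 / 15 = 65.2667 ≈ 65.3.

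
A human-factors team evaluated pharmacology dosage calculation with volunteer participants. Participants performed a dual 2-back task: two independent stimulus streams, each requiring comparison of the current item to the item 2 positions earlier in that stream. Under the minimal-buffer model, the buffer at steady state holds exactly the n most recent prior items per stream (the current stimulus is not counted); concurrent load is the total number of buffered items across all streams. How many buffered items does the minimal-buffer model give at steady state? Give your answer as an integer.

Each stream's buffer holds its 2 most recent prior items.
Two independent streams: 2 × 2 = 4 buffered items at steady state.

4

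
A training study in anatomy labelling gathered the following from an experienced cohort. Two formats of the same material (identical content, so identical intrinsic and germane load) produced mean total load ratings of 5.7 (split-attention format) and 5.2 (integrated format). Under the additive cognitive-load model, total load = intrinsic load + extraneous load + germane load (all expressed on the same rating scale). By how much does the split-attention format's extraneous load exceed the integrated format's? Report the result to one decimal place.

Intrinsic and germane load are equal across formats, so the difference in total load equals the difference in extraneous load.
Extraneous-load difference = 5.7 − 5.2 = 0.5.

0.5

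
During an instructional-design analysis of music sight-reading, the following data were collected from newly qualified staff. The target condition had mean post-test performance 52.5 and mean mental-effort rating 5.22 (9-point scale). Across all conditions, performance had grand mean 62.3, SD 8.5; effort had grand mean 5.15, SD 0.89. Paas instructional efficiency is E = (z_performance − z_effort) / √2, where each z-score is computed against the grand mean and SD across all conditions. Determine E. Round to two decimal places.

z_performance = (52.5 − 62.3) / 8.5 = -9.8000 / 8.5 = -1.1529.
z_effort = (5.22 − 5.15) / 0.89 = 0.0700 / 0.89 = 0.0787.
z_P − z_E = -1.1529 − 0.0787 = -1.2316.
E = -1.2316 / √2 = -1.2316 / 1.41421 = -0.8709 ≈ -0.87.

-0.87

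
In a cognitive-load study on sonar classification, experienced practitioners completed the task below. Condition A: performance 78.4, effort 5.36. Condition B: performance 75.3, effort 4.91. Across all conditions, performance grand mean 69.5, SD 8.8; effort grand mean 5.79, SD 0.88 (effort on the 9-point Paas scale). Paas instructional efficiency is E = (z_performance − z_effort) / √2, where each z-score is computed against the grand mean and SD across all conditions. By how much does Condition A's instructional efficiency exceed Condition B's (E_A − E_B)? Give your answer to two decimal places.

-0.11

Condition A: z_P = (78.4 − 69.5)/8.8 = 1.0114; z_E = (5.36 − 5.79)/0.88 = -0.4886; E_A = (1.0114 − (-0.4886))/√2 = 1.0607.
Condition B: z_P = (75.3 − 69.5)/8.8 = 0.6591; z_E = (4.91 − 5.79)/0.88 = -1.0000; E_B = (0.6591 − (-1.0000))/√2 = 1.1732.
E_A − E_B = 1.0607 − 1.1732 = -0.1125 ≈ -0.11.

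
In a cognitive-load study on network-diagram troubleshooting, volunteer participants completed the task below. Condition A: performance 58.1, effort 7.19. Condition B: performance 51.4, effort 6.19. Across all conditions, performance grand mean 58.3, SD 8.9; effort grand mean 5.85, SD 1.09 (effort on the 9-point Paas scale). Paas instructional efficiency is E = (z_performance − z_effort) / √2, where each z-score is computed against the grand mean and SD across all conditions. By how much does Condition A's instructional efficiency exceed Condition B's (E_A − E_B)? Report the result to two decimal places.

-0.12

Condition A: z_P = (58.1 − 58.3)/8.9 = -0.0225; z_E = (7.19 − 5.85)/1.09 = 1.2294; E_A = (-0.0225 − 1.2294)/√2 = -0.8852.
Condition B: z_P = (51.4 − 58.3)/8.9 = -0.7753; z_E = (6.19 − 5.85)/1.09 = 0.3119; E_B = (-0.7753 − 0.3119)/√2 = -0.7688.
E_A − E_B = -0.8852 − (-0.7688) = -0.1164 ≈ -0.12.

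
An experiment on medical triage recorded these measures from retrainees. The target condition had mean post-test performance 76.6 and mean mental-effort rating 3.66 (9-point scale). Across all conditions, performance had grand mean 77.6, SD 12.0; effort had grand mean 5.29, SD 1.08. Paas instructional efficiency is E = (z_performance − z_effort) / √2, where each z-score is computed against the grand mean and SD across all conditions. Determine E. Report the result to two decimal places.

1.01

z_performance = (76.6 − 77.6) / 12.0 = -1.0000 / 12.0 = -0.0833.
z_effort = (3.66 − 5.29) / 1.08 = -1.6300 / 1.08 = -1.5093.
z_P − z_E = -0.0833 − (-1.5093) = 1.4260.
E = 1.4260 / √2 = 1.4260 / 1.41421 = 1.0083 ≈ 1.01.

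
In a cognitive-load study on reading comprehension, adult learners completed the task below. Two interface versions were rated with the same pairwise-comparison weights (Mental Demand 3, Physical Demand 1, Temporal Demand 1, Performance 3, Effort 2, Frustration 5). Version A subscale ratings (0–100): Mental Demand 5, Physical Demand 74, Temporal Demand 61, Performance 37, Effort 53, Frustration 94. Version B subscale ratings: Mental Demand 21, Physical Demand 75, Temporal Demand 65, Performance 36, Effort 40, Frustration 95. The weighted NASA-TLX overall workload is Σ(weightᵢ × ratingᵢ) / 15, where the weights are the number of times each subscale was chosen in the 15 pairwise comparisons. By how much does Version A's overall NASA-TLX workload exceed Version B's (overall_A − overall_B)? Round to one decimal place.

Version A weighted sum = 3·5 + 1·74 + 1·61 + 3·37 + 2·53 + 5·94 = 15 + 74 + 61 + 111 + 106 + 470 = 837; overall_A = 837/15 = 55.8000.
Version B weighted sum = 3·21 + 1·75 + 1·65 + 3·36 + 2·40 + 5·95 = 63 + 75 + 65 + 108 + 80 + 475 = 866; overall_B = 866/15 = 57.7333.
Difference = 55.8000 − 57.7333 = -1.9333 ≈ -1.9.

-1.9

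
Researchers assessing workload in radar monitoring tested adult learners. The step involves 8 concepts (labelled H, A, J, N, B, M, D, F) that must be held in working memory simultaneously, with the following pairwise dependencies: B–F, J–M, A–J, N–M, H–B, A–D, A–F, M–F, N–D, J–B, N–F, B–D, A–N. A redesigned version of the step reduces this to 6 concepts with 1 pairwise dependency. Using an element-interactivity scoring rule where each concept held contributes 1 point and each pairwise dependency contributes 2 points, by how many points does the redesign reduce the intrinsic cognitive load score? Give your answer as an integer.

26

Original: 8 × 1 + 13 × 2 = 8 + 26 = 34.
Redesigned: 6 × 1 + 1 × 2 = 6 + 2 = 8.
Reduction = 34 − 8 = 26.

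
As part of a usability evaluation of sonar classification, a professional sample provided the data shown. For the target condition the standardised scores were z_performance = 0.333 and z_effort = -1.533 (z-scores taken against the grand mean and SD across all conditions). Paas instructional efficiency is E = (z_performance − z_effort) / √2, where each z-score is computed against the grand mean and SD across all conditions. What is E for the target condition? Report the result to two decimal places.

1.32

z_P − z_E = 0.333 − (-1.533) = 1.8660.
E = 1.8660 / √2 = 1.8660 / 1.41421 = 1.3195 ≈ 1.32.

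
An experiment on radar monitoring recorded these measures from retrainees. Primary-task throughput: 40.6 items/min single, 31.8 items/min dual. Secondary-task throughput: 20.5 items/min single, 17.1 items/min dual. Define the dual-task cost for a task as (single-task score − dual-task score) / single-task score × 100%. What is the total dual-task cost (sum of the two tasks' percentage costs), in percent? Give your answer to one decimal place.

38.3

Primary cost = (40.6 − 31.8) / 40.6 × 100% = 21.6749%.
Secondary cost = (20.5 − 17.1) / 20.5 × 100% = 16.5854%.
Total = 21.6749% + 16.5854% = 38.2603% ≈ 38.3%.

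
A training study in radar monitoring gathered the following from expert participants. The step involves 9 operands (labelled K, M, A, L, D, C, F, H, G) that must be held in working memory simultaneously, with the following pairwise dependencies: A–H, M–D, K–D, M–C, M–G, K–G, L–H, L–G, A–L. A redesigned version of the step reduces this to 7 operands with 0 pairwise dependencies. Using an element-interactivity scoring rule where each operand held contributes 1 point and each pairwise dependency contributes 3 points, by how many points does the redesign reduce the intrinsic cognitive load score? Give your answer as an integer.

Original: 9 × 1 + 9 × 3 = 9 + 27 = 36.
Redesigned: 7 × 1 + 0 × 3 = 7 + 0 = 7.
Reduction = 36 − 7 = 29.

29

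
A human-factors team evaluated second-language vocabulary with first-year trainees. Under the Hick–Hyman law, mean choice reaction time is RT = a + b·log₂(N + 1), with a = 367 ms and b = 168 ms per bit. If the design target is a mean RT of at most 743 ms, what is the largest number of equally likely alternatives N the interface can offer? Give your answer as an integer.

Set 367 + 168·log₂(N + 1) ≤ 743.
log₂(N + 1) ≤ (743 − 367) / 168 = 2.2381.
N + 1 ≤ 2^2.2381 = 4.7178.
N ≤ 3.7178, so the largest integer N is 3.

3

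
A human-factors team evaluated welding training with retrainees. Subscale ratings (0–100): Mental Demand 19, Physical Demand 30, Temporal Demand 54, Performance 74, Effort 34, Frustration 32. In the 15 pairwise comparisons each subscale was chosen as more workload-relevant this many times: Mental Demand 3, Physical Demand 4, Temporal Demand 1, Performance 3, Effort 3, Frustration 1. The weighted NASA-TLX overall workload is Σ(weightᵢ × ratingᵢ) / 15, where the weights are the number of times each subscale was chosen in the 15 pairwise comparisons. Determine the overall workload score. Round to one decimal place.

The tallies are the weights (they sum to 15).
Weighted sum = 3·19 + 4·30 + 1·54 + 3·74 + 3·34 + 1·32
            = 57 + 120 + 54 + 222 + 102 + 32 = 587.
Overall workload = 587 / 15 = 39.1333 ≈ 39.1.

39.1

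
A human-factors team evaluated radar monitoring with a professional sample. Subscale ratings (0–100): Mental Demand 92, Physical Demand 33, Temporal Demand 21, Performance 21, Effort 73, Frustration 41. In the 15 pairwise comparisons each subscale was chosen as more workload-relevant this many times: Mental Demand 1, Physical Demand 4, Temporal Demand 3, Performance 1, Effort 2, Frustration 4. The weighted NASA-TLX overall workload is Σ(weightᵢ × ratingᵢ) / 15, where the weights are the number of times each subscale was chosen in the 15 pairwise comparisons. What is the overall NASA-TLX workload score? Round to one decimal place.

The tallies are the weights (they sum to 15).
Weighted sum = 1·92 + 4·33 + 3·21 + 1·21 + 2·73 + 4·41
            = 92 + 132 + 63 + 21 + 146 + 164 = 618.
Overall workload = 618 / 15 = 41.2000 ≈ 41.2.

41.2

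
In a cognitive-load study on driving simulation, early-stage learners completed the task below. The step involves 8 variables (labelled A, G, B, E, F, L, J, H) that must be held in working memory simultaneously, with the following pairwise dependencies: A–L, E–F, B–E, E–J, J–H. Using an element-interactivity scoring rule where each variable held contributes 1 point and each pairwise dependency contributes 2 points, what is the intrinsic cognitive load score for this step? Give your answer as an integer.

18

Count of variables held simultaneously: 8.
Count of pairwise dependencies listed: 5.
Element contribution: 8 × 1 = 8.
Interaction contribution: 5 × 2 = 10.
Intrinsic load = 8 + 10 = 18.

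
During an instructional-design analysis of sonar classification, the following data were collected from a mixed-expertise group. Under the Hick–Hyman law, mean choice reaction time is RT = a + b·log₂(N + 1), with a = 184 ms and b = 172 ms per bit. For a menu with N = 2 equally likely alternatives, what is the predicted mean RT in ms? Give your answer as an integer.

457

log₂(2 + 1) = log₂(3) = 1.5850.
RT = 184 + 172 × 1.5850 = 184 + 272.6200 = 456.6200 ms.
≈ 457 ms.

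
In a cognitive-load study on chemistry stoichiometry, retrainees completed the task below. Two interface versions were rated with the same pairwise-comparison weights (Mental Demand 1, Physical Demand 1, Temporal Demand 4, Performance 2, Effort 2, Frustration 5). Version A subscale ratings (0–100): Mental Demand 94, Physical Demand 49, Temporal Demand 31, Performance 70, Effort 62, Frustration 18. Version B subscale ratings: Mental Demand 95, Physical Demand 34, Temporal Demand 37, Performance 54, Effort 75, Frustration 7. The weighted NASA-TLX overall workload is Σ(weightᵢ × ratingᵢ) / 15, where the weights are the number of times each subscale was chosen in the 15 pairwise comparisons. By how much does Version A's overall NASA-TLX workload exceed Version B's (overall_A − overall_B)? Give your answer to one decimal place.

3.4

Version A weighted sum = 1·94 + 1·49 + 4·31 + 2·70 + 2·62 + 5·18 = 94 + 49 + 124 + 140 + 124 + 90 = 621; overall_A = 621/15 = 41.4000.
Version B weighted sum = 1·95 + 1·34 + 4·37 + 2·54 + 2·75 + 5·7 = 95 + 34 + 148 + 108 + 150 + 35 = 570; overall_B = 570/15 = 38.0000.
Difference = 41.4000 − 38.0000 = 3.4000 ≈ 3.4.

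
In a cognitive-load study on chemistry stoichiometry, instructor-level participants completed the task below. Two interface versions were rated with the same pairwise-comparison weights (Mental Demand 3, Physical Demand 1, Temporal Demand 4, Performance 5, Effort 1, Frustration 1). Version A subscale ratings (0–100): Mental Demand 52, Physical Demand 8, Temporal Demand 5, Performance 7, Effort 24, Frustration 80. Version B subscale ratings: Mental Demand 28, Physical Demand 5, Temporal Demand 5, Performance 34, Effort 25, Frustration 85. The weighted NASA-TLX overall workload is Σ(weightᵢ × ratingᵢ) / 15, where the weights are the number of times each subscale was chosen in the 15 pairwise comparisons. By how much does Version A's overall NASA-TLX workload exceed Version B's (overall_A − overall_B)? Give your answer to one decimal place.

-4.4

Version A weighted sum = 3·52 + 1·8 + 4·5 + 5·7 + 1·24 + 1·80 = 156 + 8 + 20 + 35 + 24 + 80 = 323; overall_A = 323/15 = 21.5333.
Version B weighted sum = 3·28 + 1·5 + 4·5 + 5·34 + 1·25 + 1·85 = 84 + 5 + 20 + 170 + 25 + 85 = 389; overall_B = 389/15 = 25.9333.
Difference = 21.5333 − 25.9333 = -4.4000 ≈ -4.4.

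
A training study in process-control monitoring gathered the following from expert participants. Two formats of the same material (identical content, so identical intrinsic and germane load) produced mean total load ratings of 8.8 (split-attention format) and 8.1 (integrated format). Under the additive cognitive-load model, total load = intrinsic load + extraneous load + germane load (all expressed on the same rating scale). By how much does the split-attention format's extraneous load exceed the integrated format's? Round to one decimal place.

Intrinsic and germane load are equal across formats, so the difference in total load equals the difference in extraneous load.
Extraneous-load difference = 8.8 − 8.1 = 0.7.

0.7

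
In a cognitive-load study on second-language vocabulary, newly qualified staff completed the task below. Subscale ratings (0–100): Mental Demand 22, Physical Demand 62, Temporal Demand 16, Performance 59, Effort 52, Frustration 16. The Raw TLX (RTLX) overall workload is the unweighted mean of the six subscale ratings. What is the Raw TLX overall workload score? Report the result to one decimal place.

37.8

Sum of ratings = 22 + 62 + 16 + 59 + 52 + 16 = 227.
RTLX = 227 / 6 = 37.8333 ≈ 37.8.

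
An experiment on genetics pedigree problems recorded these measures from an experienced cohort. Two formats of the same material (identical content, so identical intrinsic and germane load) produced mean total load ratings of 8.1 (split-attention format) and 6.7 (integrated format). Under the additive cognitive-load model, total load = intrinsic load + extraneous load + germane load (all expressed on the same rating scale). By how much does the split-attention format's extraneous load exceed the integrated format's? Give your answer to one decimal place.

Intrinsic and germane load are equal across formats, so the difference in total load equals the difference in extraneous load.
Extraneous-load difference = 8.1 − 6.7 = 1.4.

1.4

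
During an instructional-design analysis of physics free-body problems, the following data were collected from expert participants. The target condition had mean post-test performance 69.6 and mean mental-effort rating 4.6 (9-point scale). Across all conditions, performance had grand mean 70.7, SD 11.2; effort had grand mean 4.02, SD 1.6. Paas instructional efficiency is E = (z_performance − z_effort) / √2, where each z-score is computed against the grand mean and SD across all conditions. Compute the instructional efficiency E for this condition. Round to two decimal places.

z_performance = (69.6 − 70.7) / 11.2 = -1.1000 / 11.2 = -0.0982.
z_effort = (4.6 − 4.02) / 1.6 = 0.5800 / 1.6 = 0.3625.
z_P − z_E = -0.0982 − 0.3625 = -0.4607.
E = -0.4607 / √2 = -0.4607 / 1.41421 = -0.3258 ≈ -0.33.

-0.33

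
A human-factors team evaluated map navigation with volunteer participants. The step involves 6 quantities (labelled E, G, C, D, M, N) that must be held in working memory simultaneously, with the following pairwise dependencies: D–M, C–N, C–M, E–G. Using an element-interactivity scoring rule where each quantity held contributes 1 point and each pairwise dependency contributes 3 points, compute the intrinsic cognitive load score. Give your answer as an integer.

18

Count of quantities held simultaneously: 6.
Count of pairwise dependencies listed: 4.
Element contribution: 6 × 1 = 6.
Interaction contribution: 4 × 3 = 12.
Intrinsic load = 6 + 12 = 18.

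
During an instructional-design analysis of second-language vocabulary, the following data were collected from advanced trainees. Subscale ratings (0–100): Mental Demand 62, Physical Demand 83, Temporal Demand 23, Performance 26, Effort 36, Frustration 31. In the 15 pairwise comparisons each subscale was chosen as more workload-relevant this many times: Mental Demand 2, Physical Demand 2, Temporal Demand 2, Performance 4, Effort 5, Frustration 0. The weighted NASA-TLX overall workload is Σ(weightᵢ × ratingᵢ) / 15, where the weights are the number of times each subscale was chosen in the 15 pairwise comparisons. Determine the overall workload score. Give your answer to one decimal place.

The tallies are the weights (they sum to 15).
Weighted sum = 2·62 + 2·83 + 2·23 + 4·26 + 5·36 + 0·31
            = 124 + 166 + 46 + 104 + 180 + 0 = 620.
Overall workload = 620 / 15 = 41.3333 ≈ 41.3.

41.3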